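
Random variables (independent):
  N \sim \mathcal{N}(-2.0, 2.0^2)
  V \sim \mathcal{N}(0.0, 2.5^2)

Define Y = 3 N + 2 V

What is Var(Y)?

For independent RVs: Var(aX + bY) = a²Var(X) + b²Var(Y)
Var(N) = 4
Var(V) = 6.25
Var(Y) = 3²*4 + 2²*6.25
= 9*4 + 4*6.25 = 61

61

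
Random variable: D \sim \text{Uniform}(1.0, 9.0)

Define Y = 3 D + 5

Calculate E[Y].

For Y = 3D + 5:
E[Y] = 3 * E[D] + 5
E[D] = (1 + 9)/2 = 5
E[Y] = 3 * 5 + 5 = 20

20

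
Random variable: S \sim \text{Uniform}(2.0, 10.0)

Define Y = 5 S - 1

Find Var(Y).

For Y = aS + b: Var(Y) = a² * Var(S)
Var(S) = (10 - 2)^2/12 = 5.3333333
Var(Y) = 5² * 5.3333333 = 25 * 5.3333333 = 133.33333

133.33333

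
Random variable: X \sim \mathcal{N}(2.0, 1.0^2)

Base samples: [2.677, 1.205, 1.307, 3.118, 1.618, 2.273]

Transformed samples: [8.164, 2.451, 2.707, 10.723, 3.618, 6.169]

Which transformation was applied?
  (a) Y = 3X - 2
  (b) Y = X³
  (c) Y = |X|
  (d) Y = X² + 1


Checking option (d) Y = X² + 1:
  X = 2.677 -> Y = 8.164 ✓
  X = 1.205 -> Y = 2.451 ✓
  X = 1.307 -> Y = 2.707 ✓
All samples match this transformation.

(d) X² + 1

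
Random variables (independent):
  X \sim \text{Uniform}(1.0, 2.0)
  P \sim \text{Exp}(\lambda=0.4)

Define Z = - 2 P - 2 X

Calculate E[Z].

E[Z] = -2*E[X] - 2*E[P]
E[X] = 1.5
E[P] = 2.5
E[Z] = -2*1.5 - 2*2.5 = -8

-8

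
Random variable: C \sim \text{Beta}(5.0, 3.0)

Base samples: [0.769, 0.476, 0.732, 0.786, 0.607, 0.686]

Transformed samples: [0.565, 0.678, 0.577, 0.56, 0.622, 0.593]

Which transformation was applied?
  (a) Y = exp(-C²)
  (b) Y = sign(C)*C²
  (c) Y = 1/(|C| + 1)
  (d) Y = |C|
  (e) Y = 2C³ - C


Checking option (c) Y = 1/(|C| + 1):
  C = 0.769 -> Y = 0.565 ✓
  C = 0.476 -> Y = 0.678 ✓
  C = 0.732 -> Y = 0.577 ✓
All samples match this transformation.

(c) 1/(|C| + 1)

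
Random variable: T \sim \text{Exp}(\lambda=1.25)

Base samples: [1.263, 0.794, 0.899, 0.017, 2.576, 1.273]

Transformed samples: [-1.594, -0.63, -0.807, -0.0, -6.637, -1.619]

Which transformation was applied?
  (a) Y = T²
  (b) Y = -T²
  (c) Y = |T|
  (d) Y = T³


Checking option (b) Y = -T²:
  T = 1.263 -> Y = -1.594 ✓
  T = 0.794 -> Y = -0.63 ✓
  T = 0.899 -> Y = -0.807 ✓
All samples match this transformation.

(b) -T²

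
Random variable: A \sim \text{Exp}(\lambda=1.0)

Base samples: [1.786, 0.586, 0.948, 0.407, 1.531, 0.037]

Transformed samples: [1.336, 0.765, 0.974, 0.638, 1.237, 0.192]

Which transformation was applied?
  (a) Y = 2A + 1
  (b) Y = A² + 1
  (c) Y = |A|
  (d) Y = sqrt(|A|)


Checking option (d) Y = sqrt(|A|):
  A = 1.786 -> Y = 1.336 ✓
  A = 0.586 -> Y = 0.765 ✓
  A = 0.948 -> Y = 0.974 ✓
All samples match this transformation.

(d) sqrt(|A|)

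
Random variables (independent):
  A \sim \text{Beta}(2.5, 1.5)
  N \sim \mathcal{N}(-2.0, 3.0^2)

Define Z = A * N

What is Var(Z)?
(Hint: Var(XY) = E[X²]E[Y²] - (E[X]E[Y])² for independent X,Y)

Var(XY) = E[X²]E[Y²] - (E[X]E[Y])²
E[A] = 0.625, Var(A) = 0.046875
E[N] = -2, Var(N) = 9
E[A²] = 0.046875 + 0.625² = 0.4375
E[N²] = 9 + (-2)² = 13
Var(Z) = 0.4375*13 - (0.625*(-2))²
= 5.6875 - 1.5625 = 4.125

4.125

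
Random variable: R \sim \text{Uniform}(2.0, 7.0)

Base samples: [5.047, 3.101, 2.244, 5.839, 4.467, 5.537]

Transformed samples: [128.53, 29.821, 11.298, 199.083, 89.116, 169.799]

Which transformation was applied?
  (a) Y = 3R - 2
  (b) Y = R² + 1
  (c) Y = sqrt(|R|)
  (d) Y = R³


Checking option (d) Y = R³:
  R = 5.047 -> Y = 128.53 ✓
  R = 3.101 -> Y = 29.821 ✓
  R = 2.244 -> Y = 11.298 ✓
All samples match this transformation.

(d) R³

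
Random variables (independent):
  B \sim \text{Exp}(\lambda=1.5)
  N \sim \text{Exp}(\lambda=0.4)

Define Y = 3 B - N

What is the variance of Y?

For independent RVs: Var(aX + bY) = a²Var(X) + b²Var(Y)
Var(B) = 0.44444444
Var(N) = 6.25
Var(Y) = 3²*0.44444444 + (-1)²*6.25
= 9*0.44444444 + 1*6.25 = 10.25

10.25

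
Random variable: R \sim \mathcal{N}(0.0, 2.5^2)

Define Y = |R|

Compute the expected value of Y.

For X ~ N(0, 2.5²), E[|X|] = sigma * sqrt(2/pi)
= 2.5 * sqrt(2/pi) = 1.9947114

1.9947114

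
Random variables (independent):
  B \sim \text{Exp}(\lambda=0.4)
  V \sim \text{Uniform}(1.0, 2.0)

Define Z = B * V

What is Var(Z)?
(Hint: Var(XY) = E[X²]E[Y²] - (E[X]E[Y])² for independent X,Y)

Var(XY) = E[X²]E[Y²] - (E[X]E[Y])²
E[B] = 2.5, Var(B) = 6.25
E[V] = 1.5, Var(V) = 0.083333333
E[B²] = 6.25 + 2.5² = 12.5
E[V²] = 0.083333333 + 1.5² = 2.3333333
Var(Z) = 12.5*2.3333333 - (2.5*1.5)²
= 29.166667 - 14.0625 = 15.104167

15.104167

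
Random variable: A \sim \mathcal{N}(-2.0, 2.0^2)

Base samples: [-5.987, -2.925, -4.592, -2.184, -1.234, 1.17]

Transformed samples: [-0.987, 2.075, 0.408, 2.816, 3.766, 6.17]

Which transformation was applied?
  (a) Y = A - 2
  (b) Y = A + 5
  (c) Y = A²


Checking option (b) Y = A + 5:
  A = -5.987 -> Y = -0.987 ✓
  A = -2.925 -> Y = 2.075 ✓
  A = -4.592 -> Y = 0.408 ✓
All samples match this transformation.

(b) A + 5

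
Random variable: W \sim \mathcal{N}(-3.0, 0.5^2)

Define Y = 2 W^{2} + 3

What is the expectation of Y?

E[Y] = 2*E[W²] + 3
E[W] = -3
E[W²] = Var(W) + (E[W])² = 0.25 + 9 = 9.25
E[Y] = 2*9.25 + 3 = 21.5

21.5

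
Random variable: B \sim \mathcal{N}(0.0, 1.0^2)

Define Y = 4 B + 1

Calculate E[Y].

For Y = 4B + 1:
E[Y] = 4 * E[B] + 1
E[B] = 0.0 = 0
E[Y] = 4 * 0 + 1 = 1

1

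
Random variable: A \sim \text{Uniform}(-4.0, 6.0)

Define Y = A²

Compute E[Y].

Using E[X²] = Var(X) + (E[X])²:
E[A] = 1
Var(A) = (6 + 4)^2/12 = 8.3333333
E[A²] = 8.3333333 + 1² = 8.3333333 + 1 = 9.3333333

9.3333333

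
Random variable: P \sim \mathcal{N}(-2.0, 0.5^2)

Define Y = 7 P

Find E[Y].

For Y = 7P:
E[Y] = 7 * E[P]
E[P] = -2.0 = -2
E[Y] = 7 * (-2) = -14

-14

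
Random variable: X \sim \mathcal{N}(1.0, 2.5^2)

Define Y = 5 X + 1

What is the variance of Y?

For Y = aX + b: Var(Y) = a² * Var(X)
Var(X) = 2.5^2 = 6.25
Var(Y) = 5² * 6.25 = 25 * 6.25 = 156.25

156.25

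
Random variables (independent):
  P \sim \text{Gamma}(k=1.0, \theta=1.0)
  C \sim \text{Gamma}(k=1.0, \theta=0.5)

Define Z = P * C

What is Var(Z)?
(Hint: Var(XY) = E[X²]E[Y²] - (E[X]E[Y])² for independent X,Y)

Var(XY) = E[X²]E[Y²] - (E[X]E[Y])²
E[P] = 1, Var(P) = 1
E[C] = 0.5, Var(C) = 0.25
E[P²] = 1 + 1² = 2
E[C²] = 0.25 + 0.5² = 0.5
Var(Z) = 2*0.5 - (1*0.5)²
= 1 - 0.25 = 0.75

0.75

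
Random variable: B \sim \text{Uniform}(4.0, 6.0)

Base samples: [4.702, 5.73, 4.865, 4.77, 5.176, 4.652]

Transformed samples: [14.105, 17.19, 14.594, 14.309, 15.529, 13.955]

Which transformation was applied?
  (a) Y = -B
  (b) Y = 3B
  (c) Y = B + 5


Checking option (b) Y = 3B:
  B = 4.702 -> Y = 14.105 ✓
  B = 5.73 -> Y = 17.19 ✓
  B = 4.865 -> Y = 14.594 ✓
All samples match this transformation.

(b) 3B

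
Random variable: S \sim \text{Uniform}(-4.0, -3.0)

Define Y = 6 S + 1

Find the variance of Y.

For Y = aS + b: Var(Y) = a² * Var(S)
Var(S) = (-3 + 4)^2/12 = 0.083333333
Var(Y) = 6² * 0.083333333 = 36 * 0.083333333 = 3

3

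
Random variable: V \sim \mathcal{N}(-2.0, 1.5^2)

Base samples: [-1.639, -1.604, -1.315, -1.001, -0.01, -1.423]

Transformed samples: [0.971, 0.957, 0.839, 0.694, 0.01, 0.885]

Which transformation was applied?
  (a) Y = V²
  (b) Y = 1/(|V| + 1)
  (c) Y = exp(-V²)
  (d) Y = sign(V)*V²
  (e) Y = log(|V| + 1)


Checking option (e) Y = log(|V| + 1):
  V = -1.639 -> Y = 0.971 ✓
  V = -1.604 -> Y = 0.957 ✓
  V = -1.315 -> Y = 0.839 ✓
All samples match this transformation.

(e) log(|V| + 1)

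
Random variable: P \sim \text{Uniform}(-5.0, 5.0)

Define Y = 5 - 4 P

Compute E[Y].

For Y = -4P + 5:
E[Y] = -4 * E[P] + 5
E[P] = (-5 + 5)/2 = 0
E[Y] = -4 * 0 + 5 = 5

5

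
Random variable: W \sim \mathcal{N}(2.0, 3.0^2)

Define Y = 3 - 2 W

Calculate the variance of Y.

For Y = aW + b: Var(Y) = a² * Var(W)
Var(W) = 3.0^2 = 9
Var(Y) = (-2)² * 9 = 4 * 9 = 36

36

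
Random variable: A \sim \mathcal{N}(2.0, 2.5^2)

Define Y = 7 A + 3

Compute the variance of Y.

For Y = aA + b: Var(Y) = a² * Var(A)
Var(A) = 2.5^2 = 6.25
Var(Y) = 7² * 6.25 = 49 * 6.25 = 306.25

306.25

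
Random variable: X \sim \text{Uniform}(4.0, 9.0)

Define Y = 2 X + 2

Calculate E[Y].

For Y = 2X + 2:
E[Y] = 2 * E[X] + 2
E[X] = (4 + 9)/2 = 6.5
E[Y] = 2 * 6.5 + 2 = 15

15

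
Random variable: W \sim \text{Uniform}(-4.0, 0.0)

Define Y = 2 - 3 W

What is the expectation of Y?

For Y = -3W + 2:
E[Y] = -3 * E[W] + 2
E[W] = (-4 + 0)/2 = -2
E[Y] = -3 * (-2) + 2 = 8

8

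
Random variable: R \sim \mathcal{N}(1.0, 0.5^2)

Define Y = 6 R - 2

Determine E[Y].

For Y = 6R - 2:
E[Y] = 6 * E[R] - 2
E[R] = 1.0 = 1
E[Y] = 6 * 1 - 2 = 4

4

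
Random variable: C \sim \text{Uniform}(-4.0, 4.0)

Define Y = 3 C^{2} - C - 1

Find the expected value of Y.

E[Y] = 3*E[C²] - 1*E[C] - 1
E[C] = 0
E[C²] = Var(C) + (E[C])² = 5.3333333 + 0 = 5.3333333
E[Y] = 3*5.3333333 - 1*0 - 1 = 15

15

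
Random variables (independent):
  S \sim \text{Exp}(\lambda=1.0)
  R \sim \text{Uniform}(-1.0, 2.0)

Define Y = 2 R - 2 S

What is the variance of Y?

For independent RVs: Var(aX + bY) = a²Var(X) + b²Var(Y)
Var(S) = 1
Var(R) = 0.75
Var(Y) = (-2)²*1 + 2²*0.75
= 4*1 + 4*0.75 = 7

7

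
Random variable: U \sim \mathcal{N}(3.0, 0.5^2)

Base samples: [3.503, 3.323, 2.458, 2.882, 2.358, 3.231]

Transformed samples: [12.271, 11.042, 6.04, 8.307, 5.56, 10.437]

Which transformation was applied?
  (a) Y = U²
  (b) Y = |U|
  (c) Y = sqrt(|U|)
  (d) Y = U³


Checking option (a) Y = U²:
  U = 3.503 -> Y = 12.271 ✓
  U = 3.323 -> Y = 11.042 ✓
  U = 2.458 -> Y = 6.04 ✓
All samples match this transformation.

(a) U²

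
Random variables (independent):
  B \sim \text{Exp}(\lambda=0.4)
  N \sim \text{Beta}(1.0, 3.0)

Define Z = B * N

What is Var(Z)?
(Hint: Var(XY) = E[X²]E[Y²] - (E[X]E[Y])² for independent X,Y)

Var(XY) = E[X²]E[Y²] - (E[X]E[Y])²
E[B] = 2.5, Var(B) = 6.25
E[N] = 0.25, Var(N) = 0.0375
E[B²] = 6.25 + 2.5² = 12.5
E[N²] = 0.0375 + 0.25² = 0.1
Var(Z) = 12.5*0.1 - (2.5*0.25)²
= 1.25 - 0.390625 = 0.859375

0.859375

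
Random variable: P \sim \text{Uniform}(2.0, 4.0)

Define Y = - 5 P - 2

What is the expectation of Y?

For Y = -5P - 2:
E[Y] = -5 * E[P] - 2
E[P] = (2 + 4)/2 = 3
E[Y] = -5 * 3 - 2 = -17

-17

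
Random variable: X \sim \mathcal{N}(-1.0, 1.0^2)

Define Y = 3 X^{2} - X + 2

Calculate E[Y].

E[Y] = 3*E[X²] - 1*E[X] + 2
E[X] = -1
E[X²] = Var(X) + (E[X])² = 1 + 1 = 2
E[Y] = 3*2 - 1*(-1) + 2 = 9

9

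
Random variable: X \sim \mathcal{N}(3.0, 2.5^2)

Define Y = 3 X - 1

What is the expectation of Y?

For Y = 3X - 1:
E[Y] = 3 * E[X] - 1
E[X] = 3.0 = 3
E[Y] = 3 * 3 - 1 = 8

8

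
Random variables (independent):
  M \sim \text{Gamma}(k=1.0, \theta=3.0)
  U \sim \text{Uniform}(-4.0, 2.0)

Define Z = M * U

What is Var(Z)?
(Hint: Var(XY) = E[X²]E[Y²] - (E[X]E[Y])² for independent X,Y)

Var(XY) = E[X²]E[Y²] - (E[X]E[Y])²
E[M] = 3, Var(M) = 9
E[U] = -1, Var(U) = 3
E[M²] = 9 + 3² = 18
E[U²] = 3 + (-1)² = 4
Var(Z) = 18*4 - (3*(-1))²
= 72 - 9 = 63

63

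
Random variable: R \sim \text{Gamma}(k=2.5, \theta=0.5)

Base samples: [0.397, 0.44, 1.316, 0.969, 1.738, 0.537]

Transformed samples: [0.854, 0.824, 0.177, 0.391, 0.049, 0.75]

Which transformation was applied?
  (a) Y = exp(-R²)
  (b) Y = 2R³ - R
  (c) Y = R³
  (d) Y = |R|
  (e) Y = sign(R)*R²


Checking option (a) Y = exp(-R²):
  R = 0.397 -> Y = 0.854 ✓
  R = 0.44 -> Y = 0.824 ✓
  R = 1.316 -> Y = 0.177 ✓
All samples match this transformation.

(a) exp(-R²)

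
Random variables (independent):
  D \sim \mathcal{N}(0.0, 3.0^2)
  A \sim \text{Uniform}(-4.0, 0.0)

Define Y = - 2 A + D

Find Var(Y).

For independent RVs: Var(aX + bY) = a²Var(X) + b²Var(Y)
Var(D) = 9
Var(A) = 1.3333333
Var(Y) = 1²*9 + (-2)²*1.3333333
= 1*9 + 4*1.3333333 = 14.333333

14.333333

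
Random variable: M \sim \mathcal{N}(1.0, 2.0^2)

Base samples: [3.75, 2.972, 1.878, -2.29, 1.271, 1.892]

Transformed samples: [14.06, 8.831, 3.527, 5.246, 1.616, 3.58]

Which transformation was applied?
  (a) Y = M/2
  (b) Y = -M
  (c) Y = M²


Checking option (c) Y = M²:
  M = 3.75 -> Y = 14.06 ✓
  M = 2.972 -> Y = 8.831 ✓
  M = 1.878 -> Y = 3.527 ✓
All samples match this transformation.

(c) M²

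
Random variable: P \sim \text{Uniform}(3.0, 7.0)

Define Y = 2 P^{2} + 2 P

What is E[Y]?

E[Y] = 2*E[P²] + 2*E[P]
E[P] = 5
E[P²] = Var(P) + (E[P])² = 1.3333333 + 25 = 26.333333
E[Y] = 2*26.333333 + 2*5 = 62.666667

62.666667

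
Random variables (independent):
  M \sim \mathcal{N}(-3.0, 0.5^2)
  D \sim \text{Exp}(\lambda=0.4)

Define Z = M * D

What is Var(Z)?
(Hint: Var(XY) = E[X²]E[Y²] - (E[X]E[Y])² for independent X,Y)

Var(XY) = E[X²]E[Y²] - (E[X]E[Y])²
E[M] = -3, Var(M) = 0.25
E[D] = 2.5, Var(D) = 6.25
E[M²] = 0.25 + (-3)² = 9.25
E[D²] = 6.25 + 2.5² = 12.5
Var(Z) = 9.25*12.5 - (-3*2.5)²
= 115.625 - 56.25 = 59.375

59.375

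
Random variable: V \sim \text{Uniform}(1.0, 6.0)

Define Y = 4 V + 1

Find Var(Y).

For Y = aV + b: Var(Y) = a² * Var(V)
Var(V) = (6 - 1)^2/12 = 2.0833333
Var(Y) = 4² * 2.0833333 = 16 * 2.0833333 = 33.333333

33.333333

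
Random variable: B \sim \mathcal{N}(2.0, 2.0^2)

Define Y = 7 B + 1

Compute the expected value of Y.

For Y = 7B + 1:
E[Y] = 7 * E[B] + 1
E[B] = 2.0 = 2
E[Y] = 7 * 2 + 1 = 15

15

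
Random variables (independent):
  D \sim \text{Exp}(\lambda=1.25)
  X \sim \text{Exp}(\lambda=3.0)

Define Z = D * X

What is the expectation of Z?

For independent RVs: E[XY] = E[X]*E[Y]
E[D] = 0.8
E[X] = 0.33333333
E[Z] = 0.8 * 0.33333333 = 0.26666667

0.26666667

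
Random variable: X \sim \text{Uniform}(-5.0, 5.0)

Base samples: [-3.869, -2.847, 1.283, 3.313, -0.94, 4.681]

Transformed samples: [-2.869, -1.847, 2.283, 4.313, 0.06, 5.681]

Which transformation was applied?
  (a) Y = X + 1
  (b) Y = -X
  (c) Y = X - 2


Checking option (a) Y = X + 1:
  X = -3.869 -> Y = -2.869 ✓
  X = -2.847 -> Y = -1.847 ✓
  X = 1.283 -> Y = 2.283 ✓
All samples match this transformation.

(a) X + 1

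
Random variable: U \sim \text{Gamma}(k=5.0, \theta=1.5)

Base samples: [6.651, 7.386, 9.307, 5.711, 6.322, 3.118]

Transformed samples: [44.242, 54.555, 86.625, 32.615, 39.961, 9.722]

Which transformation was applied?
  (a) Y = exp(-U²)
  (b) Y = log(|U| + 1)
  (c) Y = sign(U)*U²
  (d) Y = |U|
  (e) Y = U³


Checking option (c) Y = sign(U)*U²:
  U = 6.651 -> Y = 44.242 ✓
  U = 7.386 -> Y = 54.555 ✓
  U = 9.307 -> Y = 86.625 ✓
All samples match this transformation.

(c) sign(U)*U²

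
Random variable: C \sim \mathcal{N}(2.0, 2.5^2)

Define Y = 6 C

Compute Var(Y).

For Y = aC + b: Var(Y) = a² * Var(C)
Var(C) = 2.5^2 = 6.25
Var(Y) = 6² * 6.25 = 36 * 6.25 = 225

225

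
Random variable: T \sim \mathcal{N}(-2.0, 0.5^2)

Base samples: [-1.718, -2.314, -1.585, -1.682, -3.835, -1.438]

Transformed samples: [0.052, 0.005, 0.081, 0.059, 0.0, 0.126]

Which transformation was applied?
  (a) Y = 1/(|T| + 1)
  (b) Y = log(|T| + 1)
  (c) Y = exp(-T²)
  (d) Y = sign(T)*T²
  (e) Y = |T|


Checking option (c) Y = exp(-T²):
  T = -1.718 -> Y = 0.052 ✓
  T = -2.314 -> Y = 0.005 ✓
  T = -1.585 -> Y = 0.081 ✓
All samples match this transformation.

(c) exp(-T²)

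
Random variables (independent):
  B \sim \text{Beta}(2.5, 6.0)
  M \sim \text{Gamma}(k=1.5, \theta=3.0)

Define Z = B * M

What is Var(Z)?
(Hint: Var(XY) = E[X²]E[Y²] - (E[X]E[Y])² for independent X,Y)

Var(XY) = E[X²]E[Y²] - (E[X]E[Y])²
E[B] = 0.29411765, Var(B) = 0.021853943
E[M] = 4.5, Var(M) = 13.5
E[B²] = 0.021853943 + 0.29411765² = 0.10835913
E[M²] = 13.5 + 4.5² = 33.75
Var(Z) = 0.10835913*33.75 - (0.29411765*4.5)²
= 3.6571207 - 1.7517301 = 1.9053906

1.9053906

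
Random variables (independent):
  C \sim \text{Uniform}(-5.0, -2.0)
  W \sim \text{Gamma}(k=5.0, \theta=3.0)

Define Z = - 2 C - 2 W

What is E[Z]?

E[Z] = -2*E[C] - 2*E[W]
E[C] = -3.5
E[W] = 15
E[Z] = -2*(-3.5) - 2*15 = -23

-23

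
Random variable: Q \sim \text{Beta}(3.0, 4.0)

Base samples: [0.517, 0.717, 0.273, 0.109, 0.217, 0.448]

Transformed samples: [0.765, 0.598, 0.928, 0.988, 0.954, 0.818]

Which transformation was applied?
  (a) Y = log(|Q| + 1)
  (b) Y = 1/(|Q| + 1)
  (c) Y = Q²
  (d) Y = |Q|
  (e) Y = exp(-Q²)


Checking option (e) Y = exp(-Q²):
  Q = 0.517 -> Y = 0.765 ✓
  Q = 0.717 -> Y = 0.598 ✓
  Q = 0.273 -> Y = 0.928 ✓
All samples match this transformation.

(e) exp(-Q²)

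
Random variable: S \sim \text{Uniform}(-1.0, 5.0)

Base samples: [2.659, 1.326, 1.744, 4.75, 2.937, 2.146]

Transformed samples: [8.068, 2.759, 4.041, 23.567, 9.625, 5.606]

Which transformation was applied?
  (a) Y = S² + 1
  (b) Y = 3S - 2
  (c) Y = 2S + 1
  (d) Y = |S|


Checking option (a) Y = S² + 1:
  S = 2.659 -> Y = 8.068 ✓
  S = 1.326 -> Y = 2.759 ✓
  S = 1.744 -> Y = 4.041 ✓
All samples match this transformation.

(a) S² + 1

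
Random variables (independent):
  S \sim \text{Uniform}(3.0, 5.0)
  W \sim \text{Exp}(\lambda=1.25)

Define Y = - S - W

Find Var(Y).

For independent RVs: Var(aX + bY) = a²Var(X) + b²Var(Y)
Var(S) = 0.33333333
Var(W) = 0.64
Var(Y) = (-1)²*0.33333333 + (-1)²*0.64
= 1*0.33333333 + 1*0.64 = 0.97333333

0.97333333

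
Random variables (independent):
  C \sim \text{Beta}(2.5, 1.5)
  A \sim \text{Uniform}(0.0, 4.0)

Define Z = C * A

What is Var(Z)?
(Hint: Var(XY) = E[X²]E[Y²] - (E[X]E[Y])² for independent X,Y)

Var(XY) = E[X²]E[Y²] - (E[X]E[Y])²
E[C] = 0.625, Var(C) = 0.046875
E[A] = 2, Var(A) = 1.3333333
E[C²] = 0.046875 + 0.625² = 0.4375
E[A²] = 1.3333333 + 2² = 5.3333333
Var(Z) = 0.4375*5.3333333 - (0.625*2)²
= 2.3333333 - 1.5625 = 0.77083333

0.77083333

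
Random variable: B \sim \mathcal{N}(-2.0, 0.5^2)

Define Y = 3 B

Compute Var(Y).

For Y = aB + b: Var(Y) = a² * Var(B)
Var(B) = 0.5^2 = 0.25
Var(Y) = 3² * 0.25 = 9 * 0.25 = 2.25

2.25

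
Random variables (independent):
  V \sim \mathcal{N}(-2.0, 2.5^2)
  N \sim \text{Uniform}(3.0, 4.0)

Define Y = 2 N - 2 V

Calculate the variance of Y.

For independent RVs: Var(aX + bY) = a²Var(X) + b²Var(Y)
Var(V) = 6.25
Var(N) = 0.083333333
Var(Y) = (-2)²*6.25 + 2²*0.083333333
= 4*6.25 + 4*0.083333333 = 25.333333

25.333333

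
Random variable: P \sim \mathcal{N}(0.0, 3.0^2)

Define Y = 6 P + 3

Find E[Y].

For Y = 6P + 3:
E[Y] = 6 * E[P] + 3
E[P] = 0.0 = 0
E[Y] = 6 * 0 + 3 = 3

3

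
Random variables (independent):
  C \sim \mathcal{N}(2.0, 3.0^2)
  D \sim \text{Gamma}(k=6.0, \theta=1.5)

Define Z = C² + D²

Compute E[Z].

E[Z] = E[C²] + E[D²]
E[C²] = Var(C) + E[C]² = 9 + 4 = 13
E[D²] = Var(D) + E[D]² = 13.5 + 81 = 94.5
E[Z] = 13 + 94.5 = 107.5

107.5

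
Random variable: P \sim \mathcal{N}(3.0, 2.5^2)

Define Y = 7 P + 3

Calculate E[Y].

For Y = 7P + 3:
E[Y] = 7 * E[P] + 3
E[P] = 3.0 = 3
E[Y] = 7 * 3 + 3 = 24

24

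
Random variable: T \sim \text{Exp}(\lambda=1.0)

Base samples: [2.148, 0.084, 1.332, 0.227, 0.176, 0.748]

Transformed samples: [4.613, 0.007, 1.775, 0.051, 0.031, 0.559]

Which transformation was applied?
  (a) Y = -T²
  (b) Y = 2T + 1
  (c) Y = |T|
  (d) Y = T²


Checking option (d) Y = T²:
  T = 2.148 -> Y = 4.613 ✓
  T = 0.084 -> Y = 0.007 ✓
  T = 1.332 -> Y = 1.775 ✓
All samples match this transformation.

(d) T²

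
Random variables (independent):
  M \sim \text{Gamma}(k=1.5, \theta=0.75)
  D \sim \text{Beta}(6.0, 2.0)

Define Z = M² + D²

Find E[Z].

E[Z] = E[M²] + E[D²]
E[M²] = Var(M) + E[M]² = 0.84375 + 1.265625 = 2.109375
E[D²] = Var(D) + E[D]² = 0.020833333 + 0.5625 = 0.58333333
E[Z] = 2.109375 + 0.58333333 = 2.6927083

2.6927083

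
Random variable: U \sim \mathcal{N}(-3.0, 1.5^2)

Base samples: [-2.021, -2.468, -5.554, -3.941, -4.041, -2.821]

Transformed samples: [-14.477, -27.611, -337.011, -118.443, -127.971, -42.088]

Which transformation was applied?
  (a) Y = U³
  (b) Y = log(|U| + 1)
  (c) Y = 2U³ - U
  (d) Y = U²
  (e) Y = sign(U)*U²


Checking option (c) Y = 2U³ - U:
  U = -2.021 -> Y = -14.477 ✓
  U = -2.468 -> Y = -27.611 ✓
  U = -5.554 -> Y = -337.011 ✓
All samples match this transformation.

(c) 2U³ - U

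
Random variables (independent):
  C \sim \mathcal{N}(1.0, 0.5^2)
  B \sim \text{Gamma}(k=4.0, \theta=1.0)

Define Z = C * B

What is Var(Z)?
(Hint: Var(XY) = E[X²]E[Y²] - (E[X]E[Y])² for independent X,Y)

Var(XY) = E[X²]E[Y²] - (E[X]E[Y])²
E[C] = 1, Var(C) = 0.25
E[B] = 4, Var(B) = 4
E[C²] = 0.25 + 1² = 1.25
E[B²] = 4 + 4² = 20
Var(Z) = 1.25*20 - (1*4)²
= 25 - 16 = 9

9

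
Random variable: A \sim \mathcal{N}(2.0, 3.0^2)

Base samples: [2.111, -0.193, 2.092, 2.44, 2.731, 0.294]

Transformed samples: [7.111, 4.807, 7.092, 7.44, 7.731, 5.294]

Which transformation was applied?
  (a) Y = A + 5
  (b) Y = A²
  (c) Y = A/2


Checking option (a) Y = A + 5:
  A = 2.111 -> Y = 7.111 ✓
  A = -0.193 -> Y = 4.807 ✓
  A = 2.092 -> Y = 7.092 ✓
All samples match this transformation.

(a) A + 5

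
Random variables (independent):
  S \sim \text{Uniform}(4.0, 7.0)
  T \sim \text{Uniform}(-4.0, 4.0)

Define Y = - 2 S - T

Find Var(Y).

For independent RVs: Var(aX + bY) = a²Var(X) + b²Var(Y)
Var(S) = 0.75
Var(T) = 5.3333333
Var(Y) = (-2)²*0.75 + (-1)²*5.3333333
= 4*0.75 + 1*5.3333333 = 8.3333333

8.3333333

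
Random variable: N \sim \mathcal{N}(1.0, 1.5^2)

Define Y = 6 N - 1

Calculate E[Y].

For Y = 6N - 1:
E[Y] = 6 * E[N] - 1
E[N] = 1.0 = 1
E[Y] = 6 * 1 - 1 = 5

5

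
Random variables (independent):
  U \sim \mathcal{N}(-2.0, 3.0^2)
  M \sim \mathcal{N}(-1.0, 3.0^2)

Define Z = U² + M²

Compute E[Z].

E[Z] = E[U²] + E[M²]
E[U²] = Var(U) + E[U]² = 9 + 4 = 13
E[M²] = Var(M) + E[M]² = 9 + 1 = 10
E[Z] = 13 + 10 = 23

23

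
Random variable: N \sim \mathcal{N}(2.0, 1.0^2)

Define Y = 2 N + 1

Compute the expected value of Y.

For Y = 2N + 1:
E[Y] = 2 * E[N] + 1
E[N] = 2.0 = 2
E[Y] = 2 * 2 + 1 = 5

5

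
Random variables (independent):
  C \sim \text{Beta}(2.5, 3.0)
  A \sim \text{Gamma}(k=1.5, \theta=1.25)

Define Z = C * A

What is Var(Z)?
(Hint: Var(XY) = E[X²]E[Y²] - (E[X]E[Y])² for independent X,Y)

Var(XY) = E[X²]E[Y²] - (E[X]E[Y])²
E[C] = 0.45454545, Var(C) = 0.038143675
E[A] = 1.875, Var(A) = 2.34375
E[C²] = 0.038143675 + 0.45454545² = 0.24475524
E[A²] = 2.34375 + 1.875² = 5.859375
Var(Z) = 0.24475524*5.859375 - (0.45454545*1.875)²
= 1.4341128 - 0.7263688 = 0.70774396

0.70774396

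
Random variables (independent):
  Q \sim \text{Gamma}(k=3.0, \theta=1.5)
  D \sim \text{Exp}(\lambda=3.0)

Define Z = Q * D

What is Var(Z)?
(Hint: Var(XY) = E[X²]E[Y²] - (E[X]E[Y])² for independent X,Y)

Var(XY) = E[X²]E[Y²] - (E[X]E[Y])²
E[Q] = 4.5, Var(Q) = 6.75
E[D] = 0.33333333, Var(D) = 0.11111111
E[Q²] = 6.75 + 4.5² = 27
E[D²] = 0.11111111 + 0.33333333² = 0.22222222
Var(Z) = 27*0.22222222 - (4.5*0.33333333)²
= 6 - 2.25 = 3.75

3.75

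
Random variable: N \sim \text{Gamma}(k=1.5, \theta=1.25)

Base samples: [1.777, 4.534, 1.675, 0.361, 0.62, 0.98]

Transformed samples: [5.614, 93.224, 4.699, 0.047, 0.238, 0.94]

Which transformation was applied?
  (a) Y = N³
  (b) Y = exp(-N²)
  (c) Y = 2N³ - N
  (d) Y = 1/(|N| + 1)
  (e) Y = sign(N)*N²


Checking option (a) Y = N³:
  N = 1.777 -> Y = 5.614 ✓
  N = 4.534 -> Y = 93.224 ✓
  N = 1.675 -> Y = 4.699 ✓
All samples match this transformation.

(a) N³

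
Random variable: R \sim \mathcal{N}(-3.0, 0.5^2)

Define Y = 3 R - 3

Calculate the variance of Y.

For Y = aR + b: Var(Y) = a² * Var(R)
Var(R) = 0.5^2 = 0.25
Var(Y) = 3² * 0.25 = 9 * 0.25 = 2.25

2.25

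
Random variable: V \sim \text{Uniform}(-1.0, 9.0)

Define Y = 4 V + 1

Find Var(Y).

For Y = aV + b: Var(Y) = a² * Var(V)
Var(V) = (9 + 1)^2/12 = 8.3333333
Var(Y) = 4² * 8.3333333 = 16 * 8.3333333 = 133.33333

133.33333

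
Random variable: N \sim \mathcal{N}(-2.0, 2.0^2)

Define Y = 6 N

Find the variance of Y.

For Y = aN + b: Var(Y) = a² * Var(N)
Var(N) = 2.0^2 = 4
Var(Y) = 6² * 4 = 36 * 4 = 144

144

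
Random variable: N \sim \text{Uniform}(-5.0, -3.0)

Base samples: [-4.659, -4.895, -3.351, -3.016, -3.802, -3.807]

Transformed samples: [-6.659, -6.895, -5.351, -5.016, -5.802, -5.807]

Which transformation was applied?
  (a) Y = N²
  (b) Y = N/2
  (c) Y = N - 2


Checking option (c) Y = N - 2:
  N = -4.659 -> Y = -6.659 ✓
  N = -4.895 -> Y = -6.895 ✓
  N = -3.351 -> Y = -5.351 ✓
All samples match this transformation.

(c) N - 2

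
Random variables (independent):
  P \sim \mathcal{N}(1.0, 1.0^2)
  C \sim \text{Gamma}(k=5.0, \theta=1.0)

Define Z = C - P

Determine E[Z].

E[Z] = -1*E[P] + 1*E[C]
E[P] = 1
E[C] = 5
E[Z] = -1*1 + 1*5 = 4

4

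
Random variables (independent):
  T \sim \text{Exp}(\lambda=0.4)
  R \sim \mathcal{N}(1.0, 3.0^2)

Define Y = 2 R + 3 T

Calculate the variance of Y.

For independent RVs: Var(aX + bY) = a²Var(X) + b²Var(Y)
Var(T) = 6.25
Var(R) = 9
Var(Y) = 3²*6.25 + 2²*9
= 9*6.25 + 4*9 = 92.25

92.25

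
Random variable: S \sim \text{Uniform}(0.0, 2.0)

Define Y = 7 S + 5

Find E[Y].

For Y = 7S + 5:
E[Y] = 7 * E[S] + 5
E[S] = (0 + 2)/2 = 1
E[Y] = 7 * 1 + 5 = 12

12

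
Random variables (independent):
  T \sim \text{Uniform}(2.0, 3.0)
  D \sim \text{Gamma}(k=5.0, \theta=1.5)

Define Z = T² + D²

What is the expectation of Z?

E[Z] = E[T²] + E[D²]
E[T²] = Var(T) + E[T]² = 0.083333333 + 6.25 = 6.3333333
E[D²] = Var(D) + E[D]² = 11.25 + 56.25 = 67.5
E[Z] = 6.3333333 + 67.5 = 73.833333

73.833333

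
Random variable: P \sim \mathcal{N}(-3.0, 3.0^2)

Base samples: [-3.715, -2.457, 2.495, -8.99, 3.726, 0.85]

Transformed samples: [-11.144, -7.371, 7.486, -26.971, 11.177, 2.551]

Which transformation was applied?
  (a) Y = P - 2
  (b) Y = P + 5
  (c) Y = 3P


Checking option (c) Y = 3P:
  P = -3.715 -> Y = -11.144 ✓
  P = -2.457 -> Y = -7.371 ✓
  P = 2.495 -> Y = 7.486 ✓
All samples match this transformation.

(c) 3P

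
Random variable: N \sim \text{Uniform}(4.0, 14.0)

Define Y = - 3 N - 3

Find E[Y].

For Y = -3N - 3:
E[Y] = -3 * E[N] - 3
E[N] = (4 + 14)/2 = 9
E[Y] = -3 * 9 - 3 = -30

-30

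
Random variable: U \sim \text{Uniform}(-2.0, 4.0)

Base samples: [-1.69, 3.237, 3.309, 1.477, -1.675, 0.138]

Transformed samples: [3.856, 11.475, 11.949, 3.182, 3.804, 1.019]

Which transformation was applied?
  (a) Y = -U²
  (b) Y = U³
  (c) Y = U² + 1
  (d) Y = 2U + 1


Checking option (c) Y = U² + 1:
  U = -1.69 -> Y = 3.856 ✓
  U = 3.237 -> Y = 11.475 ✓
  U = 3.309 -> Y = 11.949 ✓
All samples match this transformation.

(c) U² + 1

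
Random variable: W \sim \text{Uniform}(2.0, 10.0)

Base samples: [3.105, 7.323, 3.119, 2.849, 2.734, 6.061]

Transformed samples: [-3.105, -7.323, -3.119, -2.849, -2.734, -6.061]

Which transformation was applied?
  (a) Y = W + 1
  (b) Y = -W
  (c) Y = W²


Checking option (b) Y = -W:
  W = 3.105 -> Y = -3.105 ✓
  W = 7.323 -> Y = -7.323 ✓
  W = 3.119 -> Y = -3.119 ✓
All samples match this transformation.

(b) -W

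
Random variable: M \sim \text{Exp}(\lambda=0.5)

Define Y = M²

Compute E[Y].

Using E[X²] = Var(X) + (E[X])²:
E[M] = 2
Var(M) = 1/0.5^2 = 4
E[M²] = 4 + 2² = 4 + 4 = 8

8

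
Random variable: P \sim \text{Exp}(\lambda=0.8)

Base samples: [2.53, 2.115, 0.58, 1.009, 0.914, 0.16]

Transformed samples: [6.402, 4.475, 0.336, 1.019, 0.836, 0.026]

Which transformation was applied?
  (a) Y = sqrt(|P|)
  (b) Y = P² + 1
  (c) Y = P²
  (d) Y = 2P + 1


Checking option (c) Y = P²:
  P = 2.53 -> Y = 6.402 ✓
  P = 2.115 -> Y = 4.475 ✓
  P = 0.58 -> Y = 0.336 ✓
All samples match this transformation.

(c) P²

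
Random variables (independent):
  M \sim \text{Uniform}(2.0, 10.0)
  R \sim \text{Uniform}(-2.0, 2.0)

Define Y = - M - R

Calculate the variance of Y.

For independent RVs: Var(aX + bY) = a²Var(X) + b²Var(Y)
Var(M) = 5.3333333
Var(R) = 1.3333333
Var(Y) = (-1)²*5.3333333 + (-1)²*1.3333333
= 1*5.3333333 + 1*1.3333333 = 6.6666667

6.6666667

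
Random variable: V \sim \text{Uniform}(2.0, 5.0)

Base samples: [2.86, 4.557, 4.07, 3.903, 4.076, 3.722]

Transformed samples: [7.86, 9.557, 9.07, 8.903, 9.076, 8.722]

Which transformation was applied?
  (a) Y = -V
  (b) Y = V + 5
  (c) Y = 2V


Checking option (b) Y = V + 5:
  V = 2.86 -> Y = 7.86 ✓
  V = 4.557 -> Y = 9.557 ✓
  V = 4.07 -> Y = 9.07 ✓
All samples match this transformation.

(b) V + 5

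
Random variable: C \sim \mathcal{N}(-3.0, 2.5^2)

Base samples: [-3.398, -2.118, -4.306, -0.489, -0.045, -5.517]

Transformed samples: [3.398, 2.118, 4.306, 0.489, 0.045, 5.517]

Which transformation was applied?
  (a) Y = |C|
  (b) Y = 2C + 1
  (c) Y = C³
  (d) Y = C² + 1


Checking option (a) Y = |C|:
  C = -3.398 -> Y = 3.398 ✓
  C = -2.118 -> Y = 2.118 ✓
  C = -4.306 -> Y = 4.306 ✓
All samples match this transformation.

(a) |C|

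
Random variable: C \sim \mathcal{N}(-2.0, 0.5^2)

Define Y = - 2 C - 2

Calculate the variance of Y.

For Y = aC + b: Var(Y) = a² * Var(C)
Var(C) = 0.5^2 = 0.25
Var(Y) = (-2)² * 0.25 = 4 * 0.25 = 1

1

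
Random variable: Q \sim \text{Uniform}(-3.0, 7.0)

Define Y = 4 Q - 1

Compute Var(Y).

For Y = aQ + b: Var(Y) = a² * Var(Q)
Var(Q) = (7 + 3)^2/12 = 8.3333333
Var(Y) = 4² * 8.3333333 = 16 * 8.3333333 = 133.33333

133.33333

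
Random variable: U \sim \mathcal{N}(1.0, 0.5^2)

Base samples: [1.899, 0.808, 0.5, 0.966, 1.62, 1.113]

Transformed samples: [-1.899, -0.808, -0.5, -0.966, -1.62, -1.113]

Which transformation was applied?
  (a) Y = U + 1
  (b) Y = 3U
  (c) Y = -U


Checking option (c) Y = -U:
  U = 1.899 -> Y = -1.899 ✓
  U = 0.808 -> Y = -0.808 ✓
  U = 0.5 -> Y = -0.5 ✓
All samples match this transformation.

(c) -U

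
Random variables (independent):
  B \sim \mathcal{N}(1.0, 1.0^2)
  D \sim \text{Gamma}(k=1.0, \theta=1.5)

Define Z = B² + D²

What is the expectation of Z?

E[Z] = E[B²] + E[D²]
E[B²] = Var(B) + E[B]² = 1 + 1 = 2
E[D²] = Var(D) + E[D]² = 2.25 + 2.25 = 4.5
E[Z] = 2 + 4.5 = 6.5

6.5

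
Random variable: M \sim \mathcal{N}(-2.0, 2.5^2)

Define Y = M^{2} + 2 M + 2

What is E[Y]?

E[Y] = 1*E[M²] + 2*E[M] + 2
E[M] = -2
E[M²] = Var(M) + (E[M])² = 6.25 + 4 = 10.25
E[Y] = 1*10.25 + 2*(-2) + 2 = 8.25

8.25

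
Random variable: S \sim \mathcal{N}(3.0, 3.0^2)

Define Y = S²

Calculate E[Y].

E[S²] = Var(S) + (E[S])² = 9 + 9 = 18

18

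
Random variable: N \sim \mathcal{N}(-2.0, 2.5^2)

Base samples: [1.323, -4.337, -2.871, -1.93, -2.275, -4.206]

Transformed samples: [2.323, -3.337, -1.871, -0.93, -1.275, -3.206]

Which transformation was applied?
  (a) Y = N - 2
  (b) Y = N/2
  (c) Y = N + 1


Checking option (c) Y = N + 1:
  N = 1.323 -> Y = 2.323 ✓
  N = -4.337 -> Y = -3.337 ✓
  N = -2.871 -> Y = -1.871 ✓
All samples match this transformation.

(c) N + 1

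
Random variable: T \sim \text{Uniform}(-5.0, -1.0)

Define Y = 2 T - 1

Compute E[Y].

For Y = 2T - 1:
E[Y] = 2 * E[T] - 1
E[T] = (-5 - 1)/2 = -3
E[Y] = 2 * (-3) - 1 = -7

-7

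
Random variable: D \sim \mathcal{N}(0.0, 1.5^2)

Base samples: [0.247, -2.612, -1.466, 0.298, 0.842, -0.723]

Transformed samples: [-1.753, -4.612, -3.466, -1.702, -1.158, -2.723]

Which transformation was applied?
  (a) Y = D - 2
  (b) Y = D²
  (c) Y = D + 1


Checking option (a) Y = D - 2:
  D = 0.247 -> Y = -1.753 ✓
  D = -2.612 -> Y = -4.612 ✓
  D = -1.466 -> Y = -3.466 ✓
All samples match this transformation.

(a) D - 2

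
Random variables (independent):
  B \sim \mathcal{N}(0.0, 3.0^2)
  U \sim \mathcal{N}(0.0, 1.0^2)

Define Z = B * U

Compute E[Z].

For independent RVs: E[XY] = E[X]*E[Y]
E[B] = 0
E[U] = 0
E[Z] = 0 * 0 = 0

0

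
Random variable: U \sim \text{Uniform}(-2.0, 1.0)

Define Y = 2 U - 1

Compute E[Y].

For Y = 2U - 1:
E[Y] = 2 * E[U] - 1
E[U] = (-2 + 1)/2 = -0.5
E[Y] = 2 * (-0.5) - 1 = -2

-2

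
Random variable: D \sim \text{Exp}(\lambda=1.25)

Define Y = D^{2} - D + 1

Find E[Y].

E[Y] = 1*E[D²] - 1*E[D] + 1
E[D] = 0.8
E[D²] = Var(D) + (E[D])² = 0.64 + 0.64 = 1.28
E[Y] = 1*1.28 - 1*0.8 + 1 = 1.48

1.48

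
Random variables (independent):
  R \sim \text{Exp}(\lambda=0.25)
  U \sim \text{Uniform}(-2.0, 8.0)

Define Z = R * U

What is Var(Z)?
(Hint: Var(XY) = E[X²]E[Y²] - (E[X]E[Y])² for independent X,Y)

Var(XY) = E[X²]E[Y²] - (E[X]E[Y])²
E[R] = 4, Var(R) = 16
E[U] = 3, Var(U) = 8.3333333
E[R²] = 16 + 4² = 32
E[U²] = 8.3333333 + 3² = 17.333333
Var(Z) = 32*17.333333 - (4*3)²
= 554.66667 - 144 = 410.66667

410.66667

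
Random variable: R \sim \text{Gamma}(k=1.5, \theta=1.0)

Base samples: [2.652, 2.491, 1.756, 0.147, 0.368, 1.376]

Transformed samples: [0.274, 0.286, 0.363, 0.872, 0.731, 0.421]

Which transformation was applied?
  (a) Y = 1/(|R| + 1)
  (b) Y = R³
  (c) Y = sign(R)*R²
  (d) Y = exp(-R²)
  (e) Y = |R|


Checking option (a) Y = 1/(|R| + 1):
  R = 2.652 -> Y = 0.274 ✓
  R = 2.491 -> Y = 0.286 ✓
  R = 1.756 -> Y = 0.363 ✓
All samples match this transformation.

(a) 1/(|R| + 1)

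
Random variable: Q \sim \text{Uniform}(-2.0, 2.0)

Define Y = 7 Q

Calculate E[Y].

For Y = 7Q:
E[Y] = 7 * E[Q]
E[Q] = (-2 + 2)/2 = 0
E[Y] = 7 * 0 = 0

0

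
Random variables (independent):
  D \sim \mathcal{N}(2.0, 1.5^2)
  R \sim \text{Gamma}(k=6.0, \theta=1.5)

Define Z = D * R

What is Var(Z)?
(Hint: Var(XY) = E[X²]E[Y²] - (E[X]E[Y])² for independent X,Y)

Var(XY) = E[X²]E[Y²] - (E[X]E[Y])²
E[D] = 2, Var(D) = 2.25
E[R] = 9, Var(R) = 13.5
E[D²] = 2.25 + 2² = 6.25
E[R²] = 13.5 + 9² = 94.5
Var(Z) = 6.25*94.5 - (2*9)²
= 590.625 - 324 = 266.625

266.625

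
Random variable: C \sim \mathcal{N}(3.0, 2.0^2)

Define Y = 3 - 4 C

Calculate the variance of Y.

For Y = aC + b: Var(Y) = a² * Var(C)
Var(C) = 2.0^2 = 4
Var(Y) = (-4)² * 4 = 16 * 4 = 64

64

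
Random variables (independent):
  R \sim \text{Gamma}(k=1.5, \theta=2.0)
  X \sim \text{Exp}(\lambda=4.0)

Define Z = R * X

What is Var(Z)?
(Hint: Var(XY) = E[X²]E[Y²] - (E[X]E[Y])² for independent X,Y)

Var(XY) = E[X²]E[Y²] - (E[X]E[Y])²
E[R] = 3, Var(R) = 6
E[X] = 0.25, Var(X) = 0.0625
E[R²] = 6 + 3² = 15
E[X²] = 0.0625 + 0.25² = 0.125
Var(Z) = 15*0.125 - (3*0.25)²
= 1.875 - 0.5625 = 1.3125

1.3125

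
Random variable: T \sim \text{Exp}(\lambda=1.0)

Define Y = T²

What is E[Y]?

E[T²] = Var(T) + (E[T])² = 1 + 1 = 2

2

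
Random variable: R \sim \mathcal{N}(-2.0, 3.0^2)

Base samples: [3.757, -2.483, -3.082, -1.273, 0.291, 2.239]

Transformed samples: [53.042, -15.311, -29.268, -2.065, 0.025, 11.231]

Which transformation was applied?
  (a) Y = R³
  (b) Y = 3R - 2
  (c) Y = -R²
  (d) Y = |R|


Checking option (a) Y = R³:
  R = 3.757 -> Y = 53.042 ✓
  R = -2.483 -> Y = -15.311 ✓
  R = -3.082 -> Y = -29.268 ✓
All samples match this transformation.

(a) R³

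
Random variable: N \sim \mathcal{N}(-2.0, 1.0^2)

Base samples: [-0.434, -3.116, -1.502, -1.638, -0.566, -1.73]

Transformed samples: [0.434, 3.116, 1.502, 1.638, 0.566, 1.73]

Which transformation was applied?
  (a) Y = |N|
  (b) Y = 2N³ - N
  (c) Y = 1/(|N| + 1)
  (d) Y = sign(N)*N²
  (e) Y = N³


Checking option (a) Y = |N|:
  N = -0.434 -> Y = 0.434 ✓
  N = -3.116 -> Y = 3.116 ✓
  N = -1.502 -> Y = 1.502 ✓
All samples match this transformation.

(a) |N|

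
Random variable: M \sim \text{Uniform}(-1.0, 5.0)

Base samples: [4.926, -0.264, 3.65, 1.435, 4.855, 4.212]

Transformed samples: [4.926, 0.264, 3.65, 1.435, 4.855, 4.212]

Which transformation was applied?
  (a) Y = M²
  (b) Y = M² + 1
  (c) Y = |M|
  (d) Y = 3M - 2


Checking option (c) Y = |M|:
  M = 4.926 -> Y = 4.926 ✓
  M = -0.264 -> Y = 0.264 ✓
  M = 3.65 -> Y = 3.65 ✓
All samples match this transformation.

(c) |M|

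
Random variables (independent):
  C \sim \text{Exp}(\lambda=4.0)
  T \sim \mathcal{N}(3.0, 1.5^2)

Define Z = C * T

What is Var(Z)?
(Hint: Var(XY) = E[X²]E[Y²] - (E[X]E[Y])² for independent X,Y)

Var(XY) = E[X²]E[Y²] - (E[X]E[Y])²
E[C] = 0.25, Var(C) = 0.0625
E[T] = 3, Var(T) = 2.25
E[C²] = 0.0625 + 0.25² = 0.125
E[T²] = 2.25 + 3² = 11.25
Var(Z) = 0.125*11.25 - (0.25*3)²
= 1.40625 - 0.5625 = 0.84375

0.84375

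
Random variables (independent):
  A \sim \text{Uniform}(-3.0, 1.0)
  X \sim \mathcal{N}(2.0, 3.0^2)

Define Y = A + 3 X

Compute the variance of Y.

For independent RVs: Var(aX + bY) = a²Var(X) + b²Var(Y)
Var(A) = 1.3333333
Var(X) = 9
Var(Y) = 1²*1.3333333 + 3²*9
= 1*1.3333333 + 9*9 = 82.333333

82.333333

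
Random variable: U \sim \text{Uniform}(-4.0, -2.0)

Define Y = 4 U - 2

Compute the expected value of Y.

For Y = 4U - 2:
E[Y] = 4 * E[U] - 2
E[U] = (-4 - 2)/2 = -3
E[Y] = 4 * (-3) - 2 = -14

-14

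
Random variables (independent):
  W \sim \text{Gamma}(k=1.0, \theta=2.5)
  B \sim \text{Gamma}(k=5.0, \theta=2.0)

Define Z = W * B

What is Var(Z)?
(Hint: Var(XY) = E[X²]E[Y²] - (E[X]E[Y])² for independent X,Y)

Var(XY) = E[X²]E[Y²] - (E[X]E[Y])²
E[W] = 2.5, Var(W) = 6.25
E[B] = 10, Var(B) = 20
E[W²] = 6.25 + 2.5² = 12.5
E[B²] = 20 + 10² = 120
Var(Z) = 12.5*120 - (2.5*10)²
= 1500 - 625 = 875

875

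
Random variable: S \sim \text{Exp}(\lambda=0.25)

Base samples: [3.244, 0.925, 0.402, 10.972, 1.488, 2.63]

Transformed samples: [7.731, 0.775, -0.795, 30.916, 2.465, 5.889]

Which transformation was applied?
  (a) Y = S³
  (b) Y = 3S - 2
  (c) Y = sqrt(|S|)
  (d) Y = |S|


Checking option (b) Y = 3S - 2:
  S = 3.244 -> Y = 7.731 ✓
  S = 0.925 -> Y = 0.775 ✓
  S = 0.402 -> Y = -0.795 ✓
All samples match this transformation.

(b) 3S - 2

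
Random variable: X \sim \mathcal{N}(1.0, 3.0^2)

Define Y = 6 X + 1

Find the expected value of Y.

For Y = 6X + 1:
E[Y] = 6 * E[X] + 1
E[X] = 1.0 = 1
E[Y] = 6 * 1 + 1 = 7

7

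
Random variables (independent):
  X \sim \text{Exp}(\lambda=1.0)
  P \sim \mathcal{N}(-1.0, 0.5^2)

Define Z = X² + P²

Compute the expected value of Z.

E[Z] = E[X²] + E[P²]
E[X²] = Var(X) + E[X]² = 1 + 1 = 2
E[P²] = Var(P) + E[P]² = 0.25 + 1 = 1.25
E[Z] = 2 + 1.25 = 3.25

3.25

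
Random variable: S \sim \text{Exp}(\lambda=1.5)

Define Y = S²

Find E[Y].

E[S²] = Var(S) + (E[S])² = 0.44444444 + 0.44444444 = 0.88888889

0.88888889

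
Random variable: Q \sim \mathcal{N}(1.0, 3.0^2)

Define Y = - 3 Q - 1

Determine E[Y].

For Y = -3Q - 1:
E[Y] = -3 * E[Q] - 1
E[Q] = 1.0 = 1
E[Y] = -3 * 1 - 1 = -4

-4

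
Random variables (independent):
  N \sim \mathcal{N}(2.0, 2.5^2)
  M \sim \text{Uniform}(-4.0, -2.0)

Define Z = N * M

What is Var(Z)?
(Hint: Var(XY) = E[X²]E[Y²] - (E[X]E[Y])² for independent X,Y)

Var(XY) = E[X²]E[Y²] - (E[X]E[Y])²
E[N] = 2, Var(N) = 6.25
E[M] = -3, Var(M) = 0.33333333
E[N²] = 6.25 + 2² = 10.25
E[M²] = 0.33333333 + (-3)² = 9.3333333
Var(Z) = 10.25*9.3333333 - (2*(-3))²
= 95.666667 - 36 = 59.666667

59.666667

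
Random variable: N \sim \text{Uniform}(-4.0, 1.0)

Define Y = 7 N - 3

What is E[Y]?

For Y = 7N - 3:
E[Y] = 7 * E[N] - 3
E[N] = (-4 + 1)/2 = -1.5
E[Y] = 7 * (-1.5) - 3 = -13.5

-13.5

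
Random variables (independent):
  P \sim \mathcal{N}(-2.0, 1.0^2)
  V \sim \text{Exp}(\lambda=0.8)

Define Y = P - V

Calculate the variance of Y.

For independent RVs: Var(aX + bY) = a²Var(X) + b²Var(Y)
Var(P) = 1
Var(V) = 1.5625
Var(Y) = 1²*1 + (-1)²*1.5625
= 1*1 + 1*1.5625 = 2.5625

2.5625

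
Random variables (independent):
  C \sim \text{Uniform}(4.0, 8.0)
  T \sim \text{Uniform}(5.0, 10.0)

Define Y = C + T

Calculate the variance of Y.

For independent RVs: Var(aX + bY) = a²Var(X) + b²Var(Y)
Var(C) = 1.3333333
Var(T) = 2.0833333
Var(Y) = 1²*1.3333333 + 1²*2.0833333
= 1*1.3333333 + 1*2.0833333 = 3.4166667

3.4166667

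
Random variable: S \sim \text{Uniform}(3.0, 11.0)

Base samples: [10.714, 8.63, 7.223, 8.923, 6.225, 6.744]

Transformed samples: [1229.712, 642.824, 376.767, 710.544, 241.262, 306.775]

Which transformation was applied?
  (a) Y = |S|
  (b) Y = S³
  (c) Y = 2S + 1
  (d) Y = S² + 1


Checking option (b) Y = S³:
  S = 10.714 -> Y = 1229.712 ✓
  S = 8.63 -> Y = 642.824 ✓
  S = 7.223 -> Y = 376.767 ✓
All samples match this transformation.

(b) S³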